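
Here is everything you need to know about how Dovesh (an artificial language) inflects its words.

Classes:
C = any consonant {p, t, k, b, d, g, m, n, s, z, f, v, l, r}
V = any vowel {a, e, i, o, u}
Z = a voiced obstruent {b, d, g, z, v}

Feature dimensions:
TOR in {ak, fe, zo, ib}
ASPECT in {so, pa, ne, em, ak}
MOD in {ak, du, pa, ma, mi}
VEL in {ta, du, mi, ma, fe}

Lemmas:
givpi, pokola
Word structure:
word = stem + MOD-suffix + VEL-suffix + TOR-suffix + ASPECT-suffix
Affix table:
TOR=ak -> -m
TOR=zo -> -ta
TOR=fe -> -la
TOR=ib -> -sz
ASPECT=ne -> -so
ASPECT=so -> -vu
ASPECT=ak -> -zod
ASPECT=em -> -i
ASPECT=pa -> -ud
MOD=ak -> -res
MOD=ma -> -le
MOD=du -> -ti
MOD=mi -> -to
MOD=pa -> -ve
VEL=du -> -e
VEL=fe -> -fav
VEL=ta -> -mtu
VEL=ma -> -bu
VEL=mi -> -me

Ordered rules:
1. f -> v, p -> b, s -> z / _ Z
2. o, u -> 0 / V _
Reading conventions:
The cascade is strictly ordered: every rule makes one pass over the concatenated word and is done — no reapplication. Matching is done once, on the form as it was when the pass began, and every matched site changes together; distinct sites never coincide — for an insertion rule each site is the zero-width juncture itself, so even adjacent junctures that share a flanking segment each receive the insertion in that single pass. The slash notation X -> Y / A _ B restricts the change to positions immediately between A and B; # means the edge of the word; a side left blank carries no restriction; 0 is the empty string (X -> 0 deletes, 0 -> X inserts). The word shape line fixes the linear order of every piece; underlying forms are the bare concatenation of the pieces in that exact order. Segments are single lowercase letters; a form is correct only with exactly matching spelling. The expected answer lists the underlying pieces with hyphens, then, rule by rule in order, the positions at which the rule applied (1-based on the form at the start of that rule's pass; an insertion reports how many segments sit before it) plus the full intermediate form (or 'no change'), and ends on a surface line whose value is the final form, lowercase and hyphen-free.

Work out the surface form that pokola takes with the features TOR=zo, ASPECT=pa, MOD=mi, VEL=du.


underlying: pokola-to-e-ta-ud
1. f -> v, p -> b, s -> z / _ Z: no change
2. o, u -> 0 / V _: fires at position(s) 12: pokolatoetad
surface: pokolatoetad


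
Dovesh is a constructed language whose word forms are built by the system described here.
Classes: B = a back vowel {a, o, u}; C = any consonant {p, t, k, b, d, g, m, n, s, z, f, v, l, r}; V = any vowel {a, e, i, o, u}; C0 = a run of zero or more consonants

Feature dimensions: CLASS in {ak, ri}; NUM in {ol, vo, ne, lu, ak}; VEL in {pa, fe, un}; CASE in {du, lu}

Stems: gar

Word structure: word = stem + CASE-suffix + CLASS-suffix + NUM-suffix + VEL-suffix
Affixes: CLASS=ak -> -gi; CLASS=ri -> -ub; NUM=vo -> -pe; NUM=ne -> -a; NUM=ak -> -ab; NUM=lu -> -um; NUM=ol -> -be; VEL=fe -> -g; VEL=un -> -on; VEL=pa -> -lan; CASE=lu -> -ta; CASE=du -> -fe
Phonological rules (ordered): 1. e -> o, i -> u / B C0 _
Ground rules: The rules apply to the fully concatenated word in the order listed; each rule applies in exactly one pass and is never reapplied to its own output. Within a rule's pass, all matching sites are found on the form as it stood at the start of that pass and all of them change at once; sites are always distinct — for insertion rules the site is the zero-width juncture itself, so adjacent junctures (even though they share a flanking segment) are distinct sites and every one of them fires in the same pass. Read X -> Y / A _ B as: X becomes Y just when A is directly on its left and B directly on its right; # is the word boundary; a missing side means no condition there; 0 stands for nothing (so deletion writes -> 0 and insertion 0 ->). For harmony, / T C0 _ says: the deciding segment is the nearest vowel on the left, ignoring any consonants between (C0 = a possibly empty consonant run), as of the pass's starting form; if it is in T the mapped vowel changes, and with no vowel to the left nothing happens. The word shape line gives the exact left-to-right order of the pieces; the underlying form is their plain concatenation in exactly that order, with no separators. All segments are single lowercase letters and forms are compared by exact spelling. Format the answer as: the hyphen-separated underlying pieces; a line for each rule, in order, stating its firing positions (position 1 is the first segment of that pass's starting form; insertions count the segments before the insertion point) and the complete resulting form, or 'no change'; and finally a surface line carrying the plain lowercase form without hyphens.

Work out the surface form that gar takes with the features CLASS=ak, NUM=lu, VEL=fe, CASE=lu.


underlying: gar-ta-gi-um-g
1. e -> o, i -> u / B C0 _: fires at position(s) 7: gartaguumg
surface: gartaguumg


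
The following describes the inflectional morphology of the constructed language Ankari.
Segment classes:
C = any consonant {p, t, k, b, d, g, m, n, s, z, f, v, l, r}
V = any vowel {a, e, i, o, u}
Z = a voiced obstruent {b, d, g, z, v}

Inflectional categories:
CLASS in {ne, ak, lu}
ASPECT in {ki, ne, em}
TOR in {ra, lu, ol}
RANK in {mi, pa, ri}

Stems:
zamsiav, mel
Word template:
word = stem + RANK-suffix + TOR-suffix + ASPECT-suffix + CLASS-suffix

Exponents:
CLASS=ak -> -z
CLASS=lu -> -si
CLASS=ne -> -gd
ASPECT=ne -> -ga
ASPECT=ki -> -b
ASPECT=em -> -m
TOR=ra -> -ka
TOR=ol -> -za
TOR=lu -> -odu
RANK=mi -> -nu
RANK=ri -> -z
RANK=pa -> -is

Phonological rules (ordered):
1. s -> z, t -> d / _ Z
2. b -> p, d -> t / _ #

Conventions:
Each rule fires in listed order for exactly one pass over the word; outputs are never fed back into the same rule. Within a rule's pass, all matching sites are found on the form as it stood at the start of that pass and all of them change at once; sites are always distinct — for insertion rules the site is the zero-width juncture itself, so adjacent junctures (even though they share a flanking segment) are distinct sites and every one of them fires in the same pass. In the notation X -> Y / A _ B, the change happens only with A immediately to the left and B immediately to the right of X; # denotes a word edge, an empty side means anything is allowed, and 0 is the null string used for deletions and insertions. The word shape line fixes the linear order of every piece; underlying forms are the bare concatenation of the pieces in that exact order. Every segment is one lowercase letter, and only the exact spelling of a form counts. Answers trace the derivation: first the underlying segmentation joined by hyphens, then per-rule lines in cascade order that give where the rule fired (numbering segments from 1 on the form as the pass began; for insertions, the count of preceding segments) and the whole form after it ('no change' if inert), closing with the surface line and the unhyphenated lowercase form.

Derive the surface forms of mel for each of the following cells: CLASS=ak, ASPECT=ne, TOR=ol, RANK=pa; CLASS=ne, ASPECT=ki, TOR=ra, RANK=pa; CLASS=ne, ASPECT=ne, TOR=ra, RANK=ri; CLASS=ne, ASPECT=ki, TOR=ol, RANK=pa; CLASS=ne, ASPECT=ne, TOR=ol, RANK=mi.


cell CLASS=ak, ASPECT=ne, TOR=ol, RANK=pa:
underlying: mel-is-za-ga-z
1. s -> z, t -> d / _ Z: fires at position(s) 5: melizzagaz
2. b -> p, d -> t / _ #: no change
surface: melizzagaz

cell CLASS=ne, ASPECT=ki, TOR=ra, RANK=pa:
underlying: mel-is-ka-b-gd
1. s -> z, t -> d / _ Z: no change
2. b -> p, d -> t / _ #: fires at position(s) 10: meliskabgt
surface: meliskabgt

cell CLASS=ne, ASPECT=ne, TOR=ra, RANK=ri:
underlying: mel-z-ka-ga-gd
1. s -> z, t -> d / _ Z: no change
2. b -> p, d -> t / _ #: fires at position(s) 10: melzkagagt
surface: melzkagagt

cell CLASS=ne, ASPECT=ki, TOR=ol, RANK=pa:
underlying: mel-is-za-b-gd
1. s -> z, t -> d / _ Z: fires at position(s) 5: melizzabgd
2. b -> p, d -> t / _ #: fires at position(s) 10: melizzabgt
surface: melizzabgt

cell CLASS=ne, ASPECT=ne, TOR=ol, RANK=mi:
underlying: mel-nu-za-ga-gd
1. s -> z, t -> d / _ Z: no change
2. b -> p, d -> t / _ #: fires at position(s) 11: melnuzagagt
surface: melnuzagagt


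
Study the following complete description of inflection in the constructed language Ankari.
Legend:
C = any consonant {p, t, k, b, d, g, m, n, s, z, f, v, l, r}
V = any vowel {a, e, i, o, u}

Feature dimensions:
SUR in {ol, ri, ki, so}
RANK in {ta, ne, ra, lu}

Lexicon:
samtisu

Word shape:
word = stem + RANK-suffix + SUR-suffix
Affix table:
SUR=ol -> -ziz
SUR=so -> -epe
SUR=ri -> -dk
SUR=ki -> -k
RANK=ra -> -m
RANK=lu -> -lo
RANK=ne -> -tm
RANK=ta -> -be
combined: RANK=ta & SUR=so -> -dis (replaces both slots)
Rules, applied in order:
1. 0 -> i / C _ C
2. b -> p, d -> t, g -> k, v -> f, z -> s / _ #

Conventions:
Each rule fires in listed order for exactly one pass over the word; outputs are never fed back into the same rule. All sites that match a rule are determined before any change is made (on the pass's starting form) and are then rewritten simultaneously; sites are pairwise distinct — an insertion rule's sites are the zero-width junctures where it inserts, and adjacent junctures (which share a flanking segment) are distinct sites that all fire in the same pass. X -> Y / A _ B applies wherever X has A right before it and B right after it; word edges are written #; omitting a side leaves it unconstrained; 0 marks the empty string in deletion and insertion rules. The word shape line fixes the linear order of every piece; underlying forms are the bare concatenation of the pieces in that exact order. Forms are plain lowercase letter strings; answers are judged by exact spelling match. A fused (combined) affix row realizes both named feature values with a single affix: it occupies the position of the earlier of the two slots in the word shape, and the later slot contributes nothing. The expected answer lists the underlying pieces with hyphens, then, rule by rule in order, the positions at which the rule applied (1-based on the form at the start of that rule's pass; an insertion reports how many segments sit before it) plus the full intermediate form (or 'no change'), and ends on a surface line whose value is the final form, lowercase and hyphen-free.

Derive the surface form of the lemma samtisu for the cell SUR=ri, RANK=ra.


underlying: samtisu-m-dk
1. 0 -> i / C _ C: inserts after position(s) 3, 8, 9: samitisumidik
2. b -> p, d -> t, g -> k, v -> f, z -> s / _ #: no change
surface: samitisumidik


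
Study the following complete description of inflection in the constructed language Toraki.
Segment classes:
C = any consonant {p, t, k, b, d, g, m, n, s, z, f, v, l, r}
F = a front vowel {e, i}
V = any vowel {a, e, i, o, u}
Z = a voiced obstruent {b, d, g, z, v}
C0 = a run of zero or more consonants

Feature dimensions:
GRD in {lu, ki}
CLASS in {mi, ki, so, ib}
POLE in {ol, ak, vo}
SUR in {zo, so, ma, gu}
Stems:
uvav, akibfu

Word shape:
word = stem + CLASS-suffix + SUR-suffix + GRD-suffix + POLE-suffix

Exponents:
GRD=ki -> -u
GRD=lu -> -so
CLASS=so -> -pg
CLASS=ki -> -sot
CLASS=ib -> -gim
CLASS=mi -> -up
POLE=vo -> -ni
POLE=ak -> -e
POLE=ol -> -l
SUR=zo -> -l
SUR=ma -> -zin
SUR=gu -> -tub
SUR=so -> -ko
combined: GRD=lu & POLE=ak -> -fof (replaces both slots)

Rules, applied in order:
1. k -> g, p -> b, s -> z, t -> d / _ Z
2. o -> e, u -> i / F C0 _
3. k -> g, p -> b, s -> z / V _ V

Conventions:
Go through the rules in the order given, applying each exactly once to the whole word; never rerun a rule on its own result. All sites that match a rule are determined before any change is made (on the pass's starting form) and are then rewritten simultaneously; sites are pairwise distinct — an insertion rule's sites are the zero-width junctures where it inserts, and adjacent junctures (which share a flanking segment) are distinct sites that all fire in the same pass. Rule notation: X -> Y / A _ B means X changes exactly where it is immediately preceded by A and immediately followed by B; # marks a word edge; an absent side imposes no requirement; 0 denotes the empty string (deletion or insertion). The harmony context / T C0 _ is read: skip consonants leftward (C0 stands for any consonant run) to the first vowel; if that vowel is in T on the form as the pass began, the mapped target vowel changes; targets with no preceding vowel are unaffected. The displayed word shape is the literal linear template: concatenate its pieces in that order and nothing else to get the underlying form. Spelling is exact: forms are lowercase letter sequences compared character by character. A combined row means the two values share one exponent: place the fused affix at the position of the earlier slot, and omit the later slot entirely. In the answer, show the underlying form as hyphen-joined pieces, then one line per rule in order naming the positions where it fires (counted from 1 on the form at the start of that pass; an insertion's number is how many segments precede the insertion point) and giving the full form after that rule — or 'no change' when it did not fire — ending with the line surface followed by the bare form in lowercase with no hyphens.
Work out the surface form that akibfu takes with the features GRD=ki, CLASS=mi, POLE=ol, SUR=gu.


underlying: akibfu-up-tub-u-l
1. k -> g, p -> b, s -> z, t -> d / _ Z: no change
2. o -> e, u -> i / F C0 _: fires at position(s) 6: akibfiuptubul
3. k -> g, p -> b, s -> z / V _ V: fires at position(s) 2: agibfiuptubul
surface: agibfiuptubul


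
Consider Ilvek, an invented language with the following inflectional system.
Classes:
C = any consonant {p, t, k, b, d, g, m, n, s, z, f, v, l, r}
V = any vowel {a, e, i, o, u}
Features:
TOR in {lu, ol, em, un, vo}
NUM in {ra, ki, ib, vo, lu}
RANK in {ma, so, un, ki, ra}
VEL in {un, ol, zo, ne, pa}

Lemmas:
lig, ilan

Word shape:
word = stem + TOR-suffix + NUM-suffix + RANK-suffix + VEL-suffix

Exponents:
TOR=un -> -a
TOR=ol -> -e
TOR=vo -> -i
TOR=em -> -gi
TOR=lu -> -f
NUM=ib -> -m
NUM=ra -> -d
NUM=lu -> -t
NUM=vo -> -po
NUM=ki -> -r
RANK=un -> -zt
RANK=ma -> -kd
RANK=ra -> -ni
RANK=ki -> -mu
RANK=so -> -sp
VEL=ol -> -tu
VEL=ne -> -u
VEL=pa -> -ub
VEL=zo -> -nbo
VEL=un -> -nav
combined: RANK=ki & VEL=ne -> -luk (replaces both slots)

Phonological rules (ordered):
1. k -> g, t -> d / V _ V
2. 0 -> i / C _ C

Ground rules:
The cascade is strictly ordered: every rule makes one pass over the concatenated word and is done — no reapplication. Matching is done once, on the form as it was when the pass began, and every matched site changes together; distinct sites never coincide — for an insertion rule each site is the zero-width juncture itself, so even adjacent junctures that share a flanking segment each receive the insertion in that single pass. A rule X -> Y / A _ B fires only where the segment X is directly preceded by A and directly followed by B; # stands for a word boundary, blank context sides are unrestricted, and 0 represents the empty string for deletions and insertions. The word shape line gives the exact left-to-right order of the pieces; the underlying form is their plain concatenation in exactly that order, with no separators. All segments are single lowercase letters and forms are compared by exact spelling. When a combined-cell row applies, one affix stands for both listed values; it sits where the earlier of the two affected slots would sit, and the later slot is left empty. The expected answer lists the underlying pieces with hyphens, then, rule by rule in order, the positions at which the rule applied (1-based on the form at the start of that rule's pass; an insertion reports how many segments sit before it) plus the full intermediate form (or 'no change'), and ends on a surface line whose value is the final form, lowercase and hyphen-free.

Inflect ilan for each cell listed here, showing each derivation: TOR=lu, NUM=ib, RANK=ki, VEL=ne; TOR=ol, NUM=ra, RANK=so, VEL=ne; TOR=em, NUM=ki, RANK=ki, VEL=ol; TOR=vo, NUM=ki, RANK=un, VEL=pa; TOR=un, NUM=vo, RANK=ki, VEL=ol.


cell TOR=lu, NUM=ib, RANK=ki, VEL=ne:
underlying: ilan-f-m-luk
1. k -> g, t -> d / V _ V: no change
2. 0 -> i / C _ C: inserts after position(s) 4, 5, 6: ilanifimiluk
surface: ilanifimiluk

cell TOR=ol, NUM=ra, RANK=so, VEL=ne:
underlying: ilan-e-d-sp-u
1. k -> g, t -> d / V _ V: no change
2. 0 -> i / C _ C: inserts after position(s) 6, 7: ilanedisipu
surface: ilanedisipu

cell TOR=em, NUM=ki, RANK=ki, VEL=ol:
underlying: ilan-gi-r-mu-tu
1. k -> g, t -> d / V _ V: fires at position(s) 10: ilangirmudu
2. 0 -> i / C _ C: inserts after position(s) 4, 7: ilanigirimudu
surface: ilanigirimudu

cell TOR=vo, NUM=ki, RANK=un, VEL=pa:
underlying: ilan-i-r-zt-ub
1. k -> g, t -> d / V _ V: no change
2. 0 -> i / C _ C: inserts after position(s) 6, 7: ilanirizitub
surface: ilanirizitub

cell TOR=un, NUM=vo, RANK=ki, VEL=ol:
underlying: ilan-a-po-mu-tu
1. k -> g, t -> d / V _ V: fires at position(s) 10: ilanapomudu
2. 0 -> i / C _ C: no change
surface: ilanapomudu


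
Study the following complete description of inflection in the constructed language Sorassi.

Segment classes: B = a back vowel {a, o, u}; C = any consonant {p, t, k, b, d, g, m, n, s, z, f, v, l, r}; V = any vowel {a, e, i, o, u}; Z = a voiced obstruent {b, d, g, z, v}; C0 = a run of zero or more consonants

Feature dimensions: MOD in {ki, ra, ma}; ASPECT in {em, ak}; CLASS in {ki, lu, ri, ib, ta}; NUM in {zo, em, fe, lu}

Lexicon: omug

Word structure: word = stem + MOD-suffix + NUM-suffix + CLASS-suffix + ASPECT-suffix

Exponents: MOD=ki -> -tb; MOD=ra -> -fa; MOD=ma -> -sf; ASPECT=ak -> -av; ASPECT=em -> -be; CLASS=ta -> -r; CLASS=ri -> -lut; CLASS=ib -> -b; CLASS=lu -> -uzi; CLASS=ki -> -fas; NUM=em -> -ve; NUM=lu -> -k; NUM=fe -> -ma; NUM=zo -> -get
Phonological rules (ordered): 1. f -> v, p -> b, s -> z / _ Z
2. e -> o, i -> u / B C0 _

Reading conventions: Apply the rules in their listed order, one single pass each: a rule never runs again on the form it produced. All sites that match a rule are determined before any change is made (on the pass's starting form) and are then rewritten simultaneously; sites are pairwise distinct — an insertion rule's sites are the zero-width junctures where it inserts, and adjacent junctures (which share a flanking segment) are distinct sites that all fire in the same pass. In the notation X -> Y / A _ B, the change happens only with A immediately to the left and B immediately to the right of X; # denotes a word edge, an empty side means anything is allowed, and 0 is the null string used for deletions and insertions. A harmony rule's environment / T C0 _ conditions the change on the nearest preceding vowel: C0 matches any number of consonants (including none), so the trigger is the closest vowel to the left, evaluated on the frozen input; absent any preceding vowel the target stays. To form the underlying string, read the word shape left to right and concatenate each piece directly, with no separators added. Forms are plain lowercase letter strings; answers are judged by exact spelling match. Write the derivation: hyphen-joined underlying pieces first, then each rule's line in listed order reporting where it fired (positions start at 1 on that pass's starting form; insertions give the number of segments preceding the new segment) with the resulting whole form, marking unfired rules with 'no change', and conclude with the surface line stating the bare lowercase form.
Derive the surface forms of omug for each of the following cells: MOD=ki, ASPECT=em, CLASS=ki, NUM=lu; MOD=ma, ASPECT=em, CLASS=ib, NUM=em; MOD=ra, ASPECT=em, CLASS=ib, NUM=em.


cell MOD=ki, ASPECT=em, CLASS=ki, NUM=lu:
underlying: omug-tb-k-fas-be
1. f -> v, p -> b, s -> z / _ Z: fires at position(s) 10: omugtbkfazbe
2. e -> o, i -> u / B C0 _: fires at position(s) 12: omugtbkfazbo
surface: omugtbkfazbo

cell MOD=ma, ASPECT=em, CLASS=ib, NUM=em:
underlying: omug-sf-ve-b-be
1. f -> v, p -> b, s -> z / _ Z: fires at position(s) 6: omugsvvebbe
2. e -> o, i -> u / B C0 _: fires at position(s) 8: omugsvvobbe
surface: omugsvvobbe

cell MOD=ra, ASPECT=em, CLASS=ib, NUM=em:
underlying: omug-fa-ve-b-be
1. f -> v, p -> b, s -> z / _ Z: no change
2. e -> o, i -> u / B C0 _: fires at position(s) 8: omugfavobbe
surface: omugfavobbe


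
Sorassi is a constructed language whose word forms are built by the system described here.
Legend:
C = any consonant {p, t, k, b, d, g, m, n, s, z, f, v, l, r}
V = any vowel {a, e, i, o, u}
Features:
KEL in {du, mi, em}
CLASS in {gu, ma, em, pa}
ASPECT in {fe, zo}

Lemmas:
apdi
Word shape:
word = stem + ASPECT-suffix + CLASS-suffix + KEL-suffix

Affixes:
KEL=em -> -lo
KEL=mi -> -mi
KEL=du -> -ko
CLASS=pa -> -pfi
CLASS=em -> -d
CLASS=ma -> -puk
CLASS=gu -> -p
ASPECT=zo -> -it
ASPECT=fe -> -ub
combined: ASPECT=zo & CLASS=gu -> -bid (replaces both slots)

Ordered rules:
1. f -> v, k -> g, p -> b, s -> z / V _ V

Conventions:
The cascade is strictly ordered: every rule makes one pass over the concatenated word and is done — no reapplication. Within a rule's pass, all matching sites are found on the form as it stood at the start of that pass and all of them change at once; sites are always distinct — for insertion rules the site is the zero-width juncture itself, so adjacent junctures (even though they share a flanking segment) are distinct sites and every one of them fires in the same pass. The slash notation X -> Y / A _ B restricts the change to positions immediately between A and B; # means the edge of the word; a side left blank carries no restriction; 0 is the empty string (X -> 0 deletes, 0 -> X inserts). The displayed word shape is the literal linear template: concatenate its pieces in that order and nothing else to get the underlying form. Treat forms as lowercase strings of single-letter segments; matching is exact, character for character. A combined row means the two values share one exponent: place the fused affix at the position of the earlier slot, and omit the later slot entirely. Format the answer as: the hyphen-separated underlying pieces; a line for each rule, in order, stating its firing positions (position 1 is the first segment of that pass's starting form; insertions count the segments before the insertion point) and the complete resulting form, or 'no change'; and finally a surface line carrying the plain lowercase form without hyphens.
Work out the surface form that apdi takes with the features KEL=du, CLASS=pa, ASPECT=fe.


underlying: apdi-ub-pfi-ko
1. f -> v, k -> g, p -> b, s -> z / V _ V: fires at position(s) 10: apdiubpfigo
surface: apdiubpfigo


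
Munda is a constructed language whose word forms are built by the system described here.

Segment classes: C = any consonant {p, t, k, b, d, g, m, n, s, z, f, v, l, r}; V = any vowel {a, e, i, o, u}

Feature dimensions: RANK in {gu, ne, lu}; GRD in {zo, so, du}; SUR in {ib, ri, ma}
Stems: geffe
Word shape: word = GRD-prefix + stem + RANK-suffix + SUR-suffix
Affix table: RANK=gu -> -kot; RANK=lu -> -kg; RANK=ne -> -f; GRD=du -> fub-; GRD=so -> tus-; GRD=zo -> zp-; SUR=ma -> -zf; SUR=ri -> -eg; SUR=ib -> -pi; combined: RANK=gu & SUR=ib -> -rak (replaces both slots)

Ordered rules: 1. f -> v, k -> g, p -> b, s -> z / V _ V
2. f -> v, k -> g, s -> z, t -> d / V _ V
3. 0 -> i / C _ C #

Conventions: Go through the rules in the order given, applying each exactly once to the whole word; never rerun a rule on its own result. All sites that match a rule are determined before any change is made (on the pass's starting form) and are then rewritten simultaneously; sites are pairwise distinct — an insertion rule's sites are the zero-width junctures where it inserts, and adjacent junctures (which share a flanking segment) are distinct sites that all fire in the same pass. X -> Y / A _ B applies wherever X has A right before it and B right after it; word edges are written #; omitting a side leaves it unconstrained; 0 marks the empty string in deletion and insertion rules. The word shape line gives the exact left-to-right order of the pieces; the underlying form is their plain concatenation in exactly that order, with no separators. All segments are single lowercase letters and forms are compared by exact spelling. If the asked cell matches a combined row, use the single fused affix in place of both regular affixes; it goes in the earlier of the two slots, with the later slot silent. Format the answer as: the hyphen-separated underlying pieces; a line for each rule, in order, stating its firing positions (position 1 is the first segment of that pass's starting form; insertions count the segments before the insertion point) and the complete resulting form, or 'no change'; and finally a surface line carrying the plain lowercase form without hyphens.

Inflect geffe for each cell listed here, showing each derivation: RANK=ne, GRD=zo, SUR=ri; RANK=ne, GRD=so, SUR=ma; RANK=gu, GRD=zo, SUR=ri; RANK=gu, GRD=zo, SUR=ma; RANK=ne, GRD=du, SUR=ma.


cell RANK=ne, GRD=zo, SUR=ri:
underlying: zp-geffe-f-eg
1. f -> v, k -> g, p -> b, s -> z / V _ V: fires at position(s) 8: zpgeffeveg
2. f -> v, k -> g, s -> z, t -> d / V _ V: no change
3. 0 -> i / C _ C #: no change
surface: zpgeffeveg

cell RANK=ne, GRD=so, SUR=ma:
underlying: tus-geffe-f-zf
1. f -> v, k -> g, p -> b, s -> z / V _ V: no change
2. f -> v, k -> g, s -> z, t -> d / V _ V: no change
3. 0 -> i / C _ C #: inserts after position(s) 10: tusgeffefzif
surface: tusgeffefzif

cell RANK=gu, GRD=zo, SUR=ri:
underlying: zp-geffe-kot-eg
1. f -> v, k -> g, p -> b, s -> z / V _ V: fires at position(s) 8: zpgeffegoteg
2. f -> v, k -> g, s -> z, t -> d / V _ V: fires at position(s) 10: zpgeffegodeg
3. 0 -> i / C _ C #: no change
surface: zpgeffegodeg

cell RANK=gu, GRD=zo, SUR=ma:
underlying: zp-geffe-kot-zf
1. f -> v, k -> g, p -> b, s -> z / V _ V: fires at position(s) 8: zpgeffegotzf
2. f -> v, k -> g, s -> z, t -> d / V _ V: no change
3. 0 -> i / C _ C #: inserts after position(s) 11: zpgeffegotzif
surface: zpgeffegotzif

cell RANK=ne, GRD=du, SUR=ma:
underlying: fub-geffe-f-zf
1. f -> v, k -> g, p -> b, s -> z / V _ V: no change
2. f -> v, k -> g, s -> z, t -> d / V _ V: no change
3. 0 -> i / C _ C #: inserts after position(s) 10: fubgeffefzif
surface: fubgeffefzif


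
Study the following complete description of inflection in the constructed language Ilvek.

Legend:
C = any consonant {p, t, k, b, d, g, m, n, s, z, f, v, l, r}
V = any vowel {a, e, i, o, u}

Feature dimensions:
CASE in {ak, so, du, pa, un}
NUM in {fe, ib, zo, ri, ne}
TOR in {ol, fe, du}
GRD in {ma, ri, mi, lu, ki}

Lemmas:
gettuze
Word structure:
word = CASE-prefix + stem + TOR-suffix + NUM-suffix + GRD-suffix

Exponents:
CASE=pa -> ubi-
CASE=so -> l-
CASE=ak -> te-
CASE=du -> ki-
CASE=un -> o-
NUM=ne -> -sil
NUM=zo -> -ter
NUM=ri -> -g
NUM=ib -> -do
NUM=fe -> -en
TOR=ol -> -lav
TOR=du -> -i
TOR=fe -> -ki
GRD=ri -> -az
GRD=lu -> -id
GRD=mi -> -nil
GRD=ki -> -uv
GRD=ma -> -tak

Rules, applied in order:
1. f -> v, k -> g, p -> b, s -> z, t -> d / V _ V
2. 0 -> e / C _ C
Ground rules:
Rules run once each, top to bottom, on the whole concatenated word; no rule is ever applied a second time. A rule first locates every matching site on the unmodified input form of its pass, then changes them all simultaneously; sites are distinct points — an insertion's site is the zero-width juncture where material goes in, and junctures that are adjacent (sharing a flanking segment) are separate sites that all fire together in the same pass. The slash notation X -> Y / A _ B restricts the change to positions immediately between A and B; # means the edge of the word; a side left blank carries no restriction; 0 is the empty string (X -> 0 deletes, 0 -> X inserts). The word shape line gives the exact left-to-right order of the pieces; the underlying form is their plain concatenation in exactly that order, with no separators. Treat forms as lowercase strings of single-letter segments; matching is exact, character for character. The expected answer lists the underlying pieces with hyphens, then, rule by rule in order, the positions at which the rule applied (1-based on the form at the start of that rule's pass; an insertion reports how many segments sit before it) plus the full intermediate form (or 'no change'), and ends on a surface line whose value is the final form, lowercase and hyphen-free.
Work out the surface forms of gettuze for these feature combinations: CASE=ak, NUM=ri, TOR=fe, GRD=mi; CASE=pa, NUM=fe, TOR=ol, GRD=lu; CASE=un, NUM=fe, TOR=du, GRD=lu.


cell CASE=ak, NUM=ri, TOR=fe, GRD=mi:
underlying: te-gettuze-ki-g-nil
1. f -> v, k -> g, p -> b, s -> z, t -> d / V _ V: fires at position(s) 10: tegettuzegignil
2. 0 -> e / C _ C: inserts after position(s) 5, 12: tegetetuzegigenil
surface: tegetetuzegigenil

cell CASE=pa, NUM=fe, TOR=ol, GRD=lu:
underlying: ubi-gettuze-lav-en-id
1. f -> v, k -> g, p -> b, s -> z, t -> d / V _ V: no change
2. 0 -> e / C _ C: inserts after position(s) 6: ubigetetuzelavenid
surface: ubigetetuzelavenid

cell CASE=un, NUM=fe, TOR=du, GRD=lu:
underlying: o-gettuze-i-en-id
1. f -> v, k -> g, p -> b, s -> z, t -> d / V _ V: no change
2. 0 -> e / C _ C: inserts after position(s) 4: ogetetuzeienid
surface: ogetetuzeienid


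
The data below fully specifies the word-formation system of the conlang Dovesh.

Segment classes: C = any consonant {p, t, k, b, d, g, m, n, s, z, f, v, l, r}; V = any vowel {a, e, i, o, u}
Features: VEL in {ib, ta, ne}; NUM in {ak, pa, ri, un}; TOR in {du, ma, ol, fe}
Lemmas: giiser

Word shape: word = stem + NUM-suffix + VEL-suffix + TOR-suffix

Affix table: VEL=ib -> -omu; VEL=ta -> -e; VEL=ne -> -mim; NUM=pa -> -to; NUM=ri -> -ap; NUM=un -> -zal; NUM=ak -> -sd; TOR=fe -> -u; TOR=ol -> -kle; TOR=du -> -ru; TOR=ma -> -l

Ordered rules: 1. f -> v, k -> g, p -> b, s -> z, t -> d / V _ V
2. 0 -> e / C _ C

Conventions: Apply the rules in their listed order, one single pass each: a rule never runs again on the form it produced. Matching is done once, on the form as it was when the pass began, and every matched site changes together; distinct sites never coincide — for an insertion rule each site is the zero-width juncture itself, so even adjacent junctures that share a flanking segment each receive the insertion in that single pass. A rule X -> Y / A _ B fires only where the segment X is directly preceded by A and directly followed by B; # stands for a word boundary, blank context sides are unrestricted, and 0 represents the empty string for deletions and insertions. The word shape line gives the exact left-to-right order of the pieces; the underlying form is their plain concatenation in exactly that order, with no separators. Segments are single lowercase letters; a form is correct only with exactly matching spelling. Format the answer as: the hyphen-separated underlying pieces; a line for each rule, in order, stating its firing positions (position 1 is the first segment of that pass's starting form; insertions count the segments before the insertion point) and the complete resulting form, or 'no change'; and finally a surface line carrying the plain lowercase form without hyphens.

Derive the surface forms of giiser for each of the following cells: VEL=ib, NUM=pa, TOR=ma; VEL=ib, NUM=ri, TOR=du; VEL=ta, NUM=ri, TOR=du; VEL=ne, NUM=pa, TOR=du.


cell VEL=ib, NUM=pa, TOR=ma:
underlying: giiser-to-omu-l
1. f -> v, k -> g, p -> b, s -> z, t -> d / V _ V: fires at position(s) 4: giizertoomul
2. 0 -> e / C _ C: inserts after position(s) 6: giizeretoomul
surface: giizeretoomul

cell VEL=ib, NUM=ri, TOR=du:
underlying: giiser-ap-omu-ru
1. f -> v, k -> g, p -> b, s -> z, t -> d / V _ V: fires at position(s) 4, 8: giizerabomuru
2. 0 -> e / C _ C: no change
surface: giizerabomuru

cell VEL=ta, NUM=ri, TOR=du:
underlying: giiser-ap-e-ru
1. f -> v, k -> g, p -> b, s -> z, t -> d / V _ V: fires at position(s) 4, 8: giizeraberu
2. 0 -> e / C _ C: no change
surface: giizeraberu

cell VEL=ne, NUM=pa, TOR=du:
underlying: giiser-to-mim-ru
1. f -> v, k -> g, p -> b, s -> z, t -> d / V _ V: fires at position(s) 4: giizertomimru
2. 0 -> e / C _ C: inserts after position(s) 6, 11: giizeretomimeru
surface: giizeretomimeru


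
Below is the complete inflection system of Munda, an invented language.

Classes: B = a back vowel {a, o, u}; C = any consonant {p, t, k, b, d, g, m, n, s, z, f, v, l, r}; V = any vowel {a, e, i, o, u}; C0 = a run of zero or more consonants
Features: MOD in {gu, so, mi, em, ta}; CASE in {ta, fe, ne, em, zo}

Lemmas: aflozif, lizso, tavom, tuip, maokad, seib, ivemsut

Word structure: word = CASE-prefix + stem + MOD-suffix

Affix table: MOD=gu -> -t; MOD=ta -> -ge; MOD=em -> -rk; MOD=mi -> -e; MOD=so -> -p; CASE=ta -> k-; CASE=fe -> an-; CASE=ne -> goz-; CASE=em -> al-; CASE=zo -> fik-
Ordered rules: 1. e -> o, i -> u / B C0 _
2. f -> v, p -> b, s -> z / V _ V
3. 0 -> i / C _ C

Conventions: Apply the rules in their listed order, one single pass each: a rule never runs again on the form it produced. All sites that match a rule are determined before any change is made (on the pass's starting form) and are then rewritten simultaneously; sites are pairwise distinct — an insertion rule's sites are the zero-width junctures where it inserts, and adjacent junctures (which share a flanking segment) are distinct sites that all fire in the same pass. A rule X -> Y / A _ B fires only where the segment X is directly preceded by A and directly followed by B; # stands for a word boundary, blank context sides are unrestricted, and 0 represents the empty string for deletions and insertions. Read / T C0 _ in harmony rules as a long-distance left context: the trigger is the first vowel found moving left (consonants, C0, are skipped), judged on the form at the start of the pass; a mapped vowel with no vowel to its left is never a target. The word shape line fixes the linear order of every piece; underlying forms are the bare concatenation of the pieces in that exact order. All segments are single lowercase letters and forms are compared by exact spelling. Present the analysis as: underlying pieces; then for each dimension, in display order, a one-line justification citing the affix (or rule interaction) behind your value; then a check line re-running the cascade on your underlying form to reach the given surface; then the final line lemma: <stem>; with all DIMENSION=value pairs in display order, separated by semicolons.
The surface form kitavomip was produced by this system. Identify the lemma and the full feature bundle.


underlying: k-tavom-p
MOD=so - signalled by the affix -p
CASE=ta - signalled by the affix k-
check: ktavomp -> ktavomp -> ktavomp -> kitavomip
lemma: tavom; MOD=so; CASE=ta


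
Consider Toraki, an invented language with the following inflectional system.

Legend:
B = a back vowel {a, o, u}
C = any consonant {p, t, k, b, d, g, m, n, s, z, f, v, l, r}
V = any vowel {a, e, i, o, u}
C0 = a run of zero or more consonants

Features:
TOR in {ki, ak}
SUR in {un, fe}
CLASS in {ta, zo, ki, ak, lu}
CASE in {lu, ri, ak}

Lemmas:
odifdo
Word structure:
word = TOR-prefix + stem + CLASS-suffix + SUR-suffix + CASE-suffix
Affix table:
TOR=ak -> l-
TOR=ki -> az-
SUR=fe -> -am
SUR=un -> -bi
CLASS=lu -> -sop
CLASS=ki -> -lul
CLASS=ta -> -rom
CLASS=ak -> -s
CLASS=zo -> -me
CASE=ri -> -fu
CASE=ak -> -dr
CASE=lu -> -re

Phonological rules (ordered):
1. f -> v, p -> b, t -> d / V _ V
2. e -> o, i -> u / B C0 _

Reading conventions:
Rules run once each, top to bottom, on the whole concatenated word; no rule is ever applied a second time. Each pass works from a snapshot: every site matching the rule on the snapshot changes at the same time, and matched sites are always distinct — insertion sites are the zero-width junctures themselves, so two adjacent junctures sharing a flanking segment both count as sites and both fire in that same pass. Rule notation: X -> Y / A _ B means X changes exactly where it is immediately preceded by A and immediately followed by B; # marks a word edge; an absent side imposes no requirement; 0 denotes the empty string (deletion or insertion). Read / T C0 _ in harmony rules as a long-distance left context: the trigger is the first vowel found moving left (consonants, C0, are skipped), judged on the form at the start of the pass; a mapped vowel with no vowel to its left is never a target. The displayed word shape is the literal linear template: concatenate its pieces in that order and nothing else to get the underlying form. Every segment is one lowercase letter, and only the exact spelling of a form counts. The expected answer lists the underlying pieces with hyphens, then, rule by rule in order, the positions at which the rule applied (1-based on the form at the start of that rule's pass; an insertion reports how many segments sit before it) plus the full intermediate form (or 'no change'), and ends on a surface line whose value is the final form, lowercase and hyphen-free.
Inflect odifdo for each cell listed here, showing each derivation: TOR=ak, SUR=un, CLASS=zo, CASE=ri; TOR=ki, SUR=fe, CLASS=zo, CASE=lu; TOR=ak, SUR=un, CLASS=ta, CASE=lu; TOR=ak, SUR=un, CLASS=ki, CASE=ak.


cell TOR=ak, SUR=un, CLASS=zo, CASE=ri:
underlying: l-odifdo-me-bi-fu
1. f -> v, p -> b, t -> d / V _ V: fires at position(s) 12: lodifdomebivu
2. e -> o, i -> u / B C0 _: fires at position(s) 4, 9: lodufdomobivu
surface: lodufdomobivu

cell TOR=ki, SUR=fe, CLASS=zo, CASE=lu:
underlying: az-odifdo-me-am-re
1. f -> v, p -> b, t -> d / V _ V: no change
2. e -> o, i -> u / B C0 _: fires at position(s) 5, 10, 14: azodufdomoamro
surface: azodufdomoamro

cell TOR=ak, SUR=un, CLASS=ta, CASE=lu:
underlying: l-odifdo-rom-bi-re
1. f -> v, p -> b, t -> d / V _ V: no change
2. e -> o, i -> u / B C0 _: fires at position(s) 4, 12: lodufdorombure
surface: lodufdorombure

cell TOR=ak, SUR=un, CLASS=ki, CASE=ak:
underlying: l-odifdo-lul-bi-dr
1. f -> v, p -> b, t -> d / V _ V: no change
2. e -> o, i -> u / B C0 _: fires at position(s) 4, 12: lodufdolulbudr
surface: lodufdolulbudr


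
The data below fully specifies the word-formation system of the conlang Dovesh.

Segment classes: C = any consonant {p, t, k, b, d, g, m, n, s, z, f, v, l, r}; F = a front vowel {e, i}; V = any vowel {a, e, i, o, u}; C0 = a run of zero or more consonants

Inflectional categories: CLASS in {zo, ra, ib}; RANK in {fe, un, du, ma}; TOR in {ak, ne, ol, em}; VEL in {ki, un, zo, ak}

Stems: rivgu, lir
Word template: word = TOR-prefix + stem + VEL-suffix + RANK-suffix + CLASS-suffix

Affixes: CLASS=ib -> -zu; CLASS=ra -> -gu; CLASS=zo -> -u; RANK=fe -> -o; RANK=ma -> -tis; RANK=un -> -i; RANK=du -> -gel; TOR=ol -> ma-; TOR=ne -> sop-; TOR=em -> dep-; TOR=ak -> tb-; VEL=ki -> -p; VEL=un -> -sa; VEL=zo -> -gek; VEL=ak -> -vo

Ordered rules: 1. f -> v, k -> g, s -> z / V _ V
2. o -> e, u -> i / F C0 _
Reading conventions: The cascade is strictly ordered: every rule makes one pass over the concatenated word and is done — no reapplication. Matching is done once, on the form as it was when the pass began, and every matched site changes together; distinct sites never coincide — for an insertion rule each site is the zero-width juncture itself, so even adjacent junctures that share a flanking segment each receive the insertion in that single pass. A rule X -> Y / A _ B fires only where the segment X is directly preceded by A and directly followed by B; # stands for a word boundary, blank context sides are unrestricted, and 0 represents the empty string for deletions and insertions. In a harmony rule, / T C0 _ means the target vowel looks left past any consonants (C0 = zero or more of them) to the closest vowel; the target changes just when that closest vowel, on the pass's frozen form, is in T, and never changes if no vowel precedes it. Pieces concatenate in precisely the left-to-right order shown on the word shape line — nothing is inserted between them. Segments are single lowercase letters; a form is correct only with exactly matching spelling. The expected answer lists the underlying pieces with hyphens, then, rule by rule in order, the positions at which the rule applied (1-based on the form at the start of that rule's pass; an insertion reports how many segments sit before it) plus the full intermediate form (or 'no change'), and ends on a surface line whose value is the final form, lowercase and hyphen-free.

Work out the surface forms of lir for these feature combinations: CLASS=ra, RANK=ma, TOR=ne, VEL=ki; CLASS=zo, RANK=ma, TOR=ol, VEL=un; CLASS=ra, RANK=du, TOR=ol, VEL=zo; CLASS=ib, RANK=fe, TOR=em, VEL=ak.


cell CLASS=ra, RANK=ma, TOR=ne, VEL=ki:
underlying: sop-lir-p-tis-gu
1. f -> v, k -> g, s -> z / V _ V: no change
2. o -> e, u -> i / F C0 _: fires at position(s) 12: soplirptisgi
surface: soplirptisgi

cell CLASS=zo, RANK=ma, TOR=ol, VEL=un:
underlying: ma-lir-sa-tis-u
1. f -> v, k -> g, s -> z / V _ V: fires at position(s) 10: malirsatizu
2. o -> e, u -> i / F C0 _: fires at position(s) 11: malirsatizi
surface: malirsatizi

cell CLASS=ra, RANK=du, TOR=ol, VEL=zo:
underlying: ma-lir-gek-gel-gu
1. f -> v, k -> g, s -> z / V _ V: no change
2. o -> e, u -> i / F C0 _: fires at position(s) 13: malirgekgelgi
surface: malirgekgelgi

cell CLASS=ib, RANK=fe, TOR=em, VEL=ak:
underlying: dep-lir-vo-o-zu
1. f -> v, k -> g, s -> z / V _ V: no change
2. o -> e, u -> i / F C0 _: fires at position(s) 8: deplirveozu
surface: deplirveozu
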